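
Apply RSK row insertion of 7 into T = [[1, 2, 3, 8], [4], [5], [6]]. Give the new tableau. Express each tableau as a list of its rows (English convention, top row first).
[[1, 2, 3, 7], [4, 8], [5], [6]]

In row 1, 7 replaces 8 (the leftmost entry greater than 7); 8 is bumped to row 2. 8 is appended to row 2. The new tableau is [[1, 2, 3, 7], [4, 8], [5], [6]].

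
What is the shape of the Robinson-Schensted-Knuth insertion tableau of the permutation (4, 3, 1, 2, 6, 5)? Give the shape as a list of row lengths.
[3, 2, 1]

Row-insert each entry into an empty tableau.

After inserting 4: P = [[4]].
After inserting 3: P = [[3], [4]].
After inserting 1: P = [[1], [3], [4]].
After inserting 2: P = [[1, 2], [3], [4]].
After inserting 6: P = [[1, 2, 6], [3], [4]].
After inserting 5: P = [[1, 2, 5], [3, 6], [4]].

The final insertion tableau P = [[1, 2, 5], [3, 6], [4]] has shape [3, 2, 1].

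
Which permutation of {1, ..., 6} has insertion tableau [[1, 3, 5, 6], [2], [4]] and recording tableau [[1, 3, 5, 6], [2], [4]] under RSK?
Reverse RSK: for i = n, n-1, ..., 1, locate i in Q, remove the corresponding corner cell from P, and reverse-bump its entry up through P; the value ejected from row 1 is w(i).

So w = 4 2 3 1 5 6.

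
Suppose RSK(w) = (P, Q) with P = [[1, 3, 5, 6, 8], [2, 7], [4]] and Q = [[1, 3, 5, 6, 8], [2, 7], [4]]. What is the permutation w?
Reverse the RSK construction: for i from n down to 1, find the cell of Q containing i, remove the entry at that cell from P, and reverse-bump it up through P; the value ejected from row 1 is w(i).

Step i=8: Q has 8 at row 1, column 5; remove that cell from P, ejecting 8. So w(8) = 8. P is now [[1, 3, 5, 6], [2, 7], [4]].
Step i=7: Q has 7 at row 2, column 2; remove 7 from row 2 of P and reverse-bump: 7 enters row 1 and ejects 6. So w(7) = 6. P is now [[1, 3, 5, 7], [2], [4]].
Step i=6: Q has 6 at row 1, column 4; remove that cell from P, ejecting 7. So w(6) = 7. P is now [[1, 3, 5], [2], [4]].
Step i=5: Q has 5 at row 1, column 3; remove that cell from P, ejecting 5. So w(5) = 5. P is now [[1, 3], [2], [4]].
Step i=4: Q has 4 at row 3, column 1; remove 4 from row 3 of P and reverse-bump: 4 enters row 2 and ejects 2; 2 enters row 1 and ejects 1. So w(4) = 1. P is now [[2, 3], [4]].
Step i=3: Q has 3 at row 1, column 2; remove that cell from P, ejecting 3. So w(3) = 3. P is now [[2], [4]].
Step i=2: Q has 2 at row 2, column 1; remove 4 from row 2 of P and reverse-bump: 4 enters row 1 and ejects 2. So w(2) = 2. P is now [[4]].
Step i=1: Q has 1 at row 1, column 1; remove that cell from P, ejecting 4. So w(1) = 4. P is now [].

So w = 4 2 3 1 5 7 6 8.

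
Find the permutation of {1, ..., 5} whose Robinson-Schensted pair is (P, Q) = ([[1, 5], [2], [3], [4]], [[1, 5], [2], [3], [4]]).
Reverse RSK: for i = n, n-1, ..., 1, locate i in Q, remove the corresponding corner cell from P, and reverse-bump its entry up through P; the value ejected from row 1 is w(i).

So w = 4 3 2 1 5.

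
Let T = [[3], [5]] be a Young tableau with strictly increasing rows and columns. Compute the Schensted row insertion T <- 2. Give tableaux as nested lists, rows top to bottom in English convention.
[[2], [3], [5]]

In row 1, 2 replaces 3 (the leftmost entry greater than 2); 3 is bumped to row 2. In row 2, 3 replaces 5 (the leftmost entry greater than 3); 5 is bumped to row 3. 5 starts a new row 3. The new tableau is [[2], [3], [5]].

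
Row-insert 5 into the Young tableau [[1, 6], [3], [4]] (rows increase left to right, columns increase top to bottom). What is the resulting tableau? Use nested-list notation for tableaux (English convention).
In row 1, 5 replaces 6 (the leftmost entry greater than 5); 6 is bumped to row 2. 6 is appended to row 2. The new tableau is [[1, 5], [3, 6], [4]].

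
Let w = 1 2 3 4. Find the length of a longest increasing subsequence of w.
4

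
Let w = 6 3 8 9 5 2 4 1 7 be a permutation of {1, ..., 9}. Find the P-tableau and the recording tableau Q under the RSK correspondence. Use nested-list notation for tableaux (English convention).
P = [[1, 4, 7], [2, 5, 9], [3, 8], [6]], Q = [[1, 3, 4], [2, 5, 9], [6, 7], [8]]

Insert each entry of the permutation into P by Schensted row insertion, recording in Q the position of each new cell.

Insert 6: appended to row 1. P = [[6]].
Insert 3: 3 bumps 6 from row 1; 6 starts row 2. P = [[3], [6]].
Insert 8: appended to row 1. P = [[3, 8], [6]].
Insert 9: appended to row 1. P = [[3, 8, 9], [6]].
Insert 5: 5 bumps 8 from row 1; 8 appends to row 2. P = [[3, 5, 9], [6, 8]].
Insert 2: 2 bumps 3 from row 1; 3 bumps 6 from row 2; 6 starts row 3. P = [[2, 5, 9], [3, 8], [6]].
Insert 4: 4 bumps 5 from row 1; 5 bumps 8 from row 2; 8 appends to row 3. P = [[2, 4, 9], [3, 5], [6, 8]].
Insert 1: 1 bumps 2 from row 1; 2 bumps 3 from row 2; 3 bumps 6 from row 3; 6 starts row 4. P = [[1, 4, 9], [2, 5], [3, 8], [6]].
Insert 7: 7 bumps 9 from row 1; 9 appends to row 2. P = [[1, 4, 7], [2, 5, 9], [3, 8], [6]].

So P = [[1, 4, 7], [2, 5, 9], [3, 8], [6]], Q = [[1, 3, 4], [2, 5, 9], [6, 7], [8]].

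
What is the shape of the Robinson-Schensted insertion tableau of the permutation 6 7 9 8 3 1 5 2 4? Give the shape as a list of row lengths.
[3, 3, 2, 1]

Row-insert each entry into an empty tableau.

After inserting 6: P = [[6]].
After inserting 7: P = [[6, 7]].
After inserting 9: P = [[6, 7, 9]].
After inserting 8: P = [[6, 7, 8], [9]].
After inserting 3: P = [[3, 7, 8], [6], [9]].
After inserting 1: P = [[1, 7, 8], [3], [6], [9]].
After inserting 5: P = [[1, 5, 8], [3, 7], [6], [9]].
After inserting 2: P = [[1, 2, 8], [3, 5], [6, 7], [9]].
After inserting 4: P = [[1, 2, 4], [3, 5, 8], [6, 7], [9]].

The final insertion tableau P = [[1, 2, 4], [3, 5, 8], [6, 7], [9]] has shape [3, 3, 2, 1].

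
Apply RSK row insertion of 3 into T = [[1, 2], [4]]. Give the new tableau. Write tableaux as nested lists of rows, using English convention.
3 is larger than every entry of row 1, so it is appended to row 1. The new tableau is [[1, 2, 3], [4]].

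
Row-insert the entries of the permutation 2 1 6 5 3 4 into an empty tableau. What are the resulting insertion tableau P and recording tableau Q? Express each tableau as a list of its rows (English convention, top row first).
Insert each entry of the permutation into P by Schensted row insertion, recording in Q the position of each new cell.

Insert 2: appended to row 1. P = [[2]], Q = [[1]].
Insert 1: 1 bumps 2 from row 1; 2 starts row 2. P = [[1], [2]], Q = [[1], [2]].
Insert 6: appended to row 1. P = [[1, 6], [2]], Q = [[1, 3], [2]].
Insert 5: 5 bumps 6 from row 1; 6 appends to row 2. P = [[1, 5], [2, 6]], Q = [[1, 3], [2, 4]].
Insert 3: 3 bumps 5 from row 1; 5 bumps 6 from row 2; 6 starts row 3. P = [[1, 3], [2, 5], [6]], Q = [[1, 3], [2, 4], [5]].
Insert 4: appended to row 1. P = [[1, 3, 4], [2, 5], [6]], Q = [[1, 3, 6], [2, 4], [5]].

So P = [[1, 3, 4], [2, 5], [6]], Q = [[1, 3, 6], [2, 4], [5]].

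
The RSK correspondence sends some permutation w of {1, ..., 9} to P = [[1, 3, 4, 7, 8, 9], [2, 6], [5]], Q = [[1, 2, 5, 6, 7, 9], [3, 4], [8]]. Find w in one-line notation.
Reverse RSK: for i = n, n-1, ..., 1, locate i in Q, remove the corresponding corner cell from P, and reverse-bump its entry up through P; the value ejected from row 1 is w(i).

So w = 5 6 2 3 4 7 8 1 9.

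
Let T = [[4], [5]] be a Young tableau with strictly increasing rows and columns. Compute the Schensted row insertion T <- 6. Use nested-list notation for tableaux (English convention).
[[4, 6], [5]]

6 is larger than every entry of row 1, so it is appended to row 1. The new tableau is [[4, 6], [5]].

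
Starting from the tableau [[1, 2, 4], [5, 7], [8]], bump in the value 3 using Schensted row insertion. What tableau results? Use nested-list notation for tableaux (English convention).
In row 1, 3 replaces 4 (the leftmost entry greater than 3); 4 is bumped to row 2. In row 2, 4 replaces 5 (the leftmost entry greater than 4); 5 is bumped to row 3. In row 3, 5 replaces 8 (the leftmost entry greater than 5); 8 is bumped to row 4. 8 starts a new row 4. The new tableau is [[1, 2, 3], [4, 7], [5], [8]].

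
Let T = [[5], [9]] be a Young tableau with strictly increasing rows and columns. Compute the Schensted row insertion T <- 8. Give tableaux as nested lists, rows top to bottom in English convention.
[[5, 8], [9]]

8 is larger than every entry of row 1, so it is appended to row 1. The new tableau is [[5, 8], [9]].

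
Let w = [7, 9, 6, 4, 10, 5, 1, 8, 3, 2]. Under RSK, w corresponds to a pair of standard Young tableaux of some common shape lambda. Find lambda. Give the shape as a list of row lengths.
Row-insert each entry into an empty tableau.

After inserting 7: P = [[7]].
After inserting 9: P = [[7, 9]].
After inserting 6: P = [[6, 9], [7]].
After inserting 4: P = [[4, 9], [6], [7]].
After inserting 10: P = [[4, 9, 10], [6], [7]].
After inserting 5: P = [[4, 5, 10], [6, 9], [7]].
After inserting 1: P = [[1, 5, 10], [4, 9], [6], [7]].
After inserting 8: P = [[1, 5, 8], [4, 9, 10], [6], [7]].
After inserting 3: P = [[1, 3, 8], [4, 5, 10], [6, 9], [7]].
After inserting 2: P = [[1, 2, 8], [3, 5, 10], [4, 9], [6], [7]].

The final insertion tableau P = [[1, 2, 8], [3, 5, 10], [4, 9], [6], [7]] has shape [3, 3, 2, 1, 1].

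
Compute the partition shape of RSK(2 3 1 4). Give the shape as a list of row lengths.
Row-insert each entry into an empty tableau.

After inserting 2: P = [[2]].
After inserting 3: P = [[2, 3]].
After inserting 1: P = [[1, 3], [2]].
After inserting 4: P = [[1, 3, 4], [2]].

The final insertion tableau P = [[1, 3, 4], [2]] has shape [3, 1].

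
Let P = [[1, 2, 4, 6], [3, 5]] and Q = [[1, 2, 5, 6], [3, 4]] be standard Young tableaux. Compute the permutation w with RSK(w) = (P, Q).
Reverse RSK: for i = n, n-1, ..., 1, locate i in Q, remove the corresponding corner cell from P, and reverse-bump its entry up through P; the value ejected from row 1 is w(i).

So w = 3 5 1 2 4 6.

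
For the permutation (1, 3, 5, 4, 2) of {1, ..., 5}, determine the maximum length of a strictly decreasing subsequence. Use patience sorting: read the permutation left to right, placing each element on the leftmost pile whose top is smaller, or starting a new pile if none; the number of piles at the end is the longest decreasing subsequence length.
3

1: new pile. tops = [1]
3: onto pile 1 (replacing 1). tops = [3]
5: onto pile 1 (replacing 3). tops = [5]
4: new pile. tops = [5, 4]
2: new pile. tops = [5, 4, 2]

3 piles, so the longest decreasing subsequence has length 3.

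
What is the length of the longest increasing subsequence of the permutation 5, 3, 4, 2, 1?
2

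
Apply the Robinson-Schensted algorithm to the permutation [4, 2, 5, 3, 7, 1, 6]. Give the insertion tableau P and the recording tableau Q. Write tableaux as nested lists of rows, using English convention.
P = [[1, 3, 6], [2, 5, 7], [4]], Q = [[1, 3, 5], [2, 4, 7], [6]]

Insert each entry of the permutation into P by Schensted row insertion, recording in Q the position of each new cell.

Insert 4: appended to row 1. P = [[4]], Q = [[1]].
Insert 2: 2 bumps 4 from row 1; 4 starts row 2. P = [[2], [4]], Q = [[1], [2]].
Insert 5: appended to row 1. P = [[2, 5], [4]], Q = [[1, 3], [2]].
Insert 3: 3 bumps 5 from row 1; 5 appends to row 2. P = [[2, 3], [4, 5]], Q = [[1, 3], [2, 4]].
Insert 7: appended to row 1. P = [[2, 3, 7], [4, 5]], Q = [[1, 3, 5], [2, 4]].
Insert 1: 1 bumps 2 from row 1; 2 bumps 4 from row 2; 4 starts row 3. P = [[1, 3, 7], [2, 5], [4]], Q = [[1, 3, 5], [2, 4], [6]].
Insert 6: 6 bumps 7 from row 1; 7 appends to row 2. P = [[1, 3, 6], [2, 5, 7], [4]], Q = [[1, 3, 5], [2, 4, 7], [6]].

So P = [[1, 3, 6], [2, 5, 7], [4]], Q = [[1, 3, 5], [2, 4, 7], [6]].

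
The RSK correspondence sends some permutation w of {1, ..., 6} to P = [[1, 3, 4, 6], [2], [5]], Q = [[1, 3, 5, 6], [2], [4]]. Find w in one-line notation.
Reverse the RSK construction: for i from n down to 1, find the cell of Q containing i, remove the entry at that cell from P, and reverse-bump it up through P; the value ejected from row 1 is w(i).

Step i=6: Q has 6 at row 1, column 4; remove that cell from P, ejecting 6. So w(6) = 6. P is now [[1, 3, 4], [2], [5]].
Step i=5: Q has 5 at row 1, column 3; remove that cell from P, ejecting 4. So w(5) = 4. P is now [[1, 3], [2], [5]].
Step i=4: Q has 4 at row 3, column 1; remove 5 from row 3 of P and reverse-bump: 5 enters row 2 and ejects 2; 2 enters row 1 and ejects 1. So w(4) = 1. P is now [[2, 3], [5]].
Step i=3: Q has 3 at row 1, column 2; remove that cell from P, ejecting 3. So w(3) = 3. P is now [[2], [5]].
Step i=2: Q has 2 at row 2, column 1; remove 5 from row 2 of P and reverse-bump: 5 enters row 1 and ejects 2. So w(2) = 2. P is now [[5]].
Step i=1: Q has 1 at row 1, column 1; remove that cell from P, ejecting 5. So w(1) = 5. P is now [].

So w = 5 2 3 1 4 6.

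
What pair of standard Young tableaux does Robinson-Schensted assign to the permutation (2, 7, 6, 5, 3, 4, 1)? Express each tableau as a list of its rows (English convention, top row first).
P = [[1, 3, 4], [2], [5], [6], [7]], Q = [[1, 2, 6], [3], [4], [5], [7]]

Insert each entry of the permutation into P by Schensted row insertion, recording in Q the position of each new cell.

Insert 2: appended to row 1. P = [[2]].
Insert 7: appended to row 1. P = [[2, 7]].
Insert 6: 6 bumps 7 from row 1; 7 starts row 2. P = [[2, 6], [7]].
Insert 5: 5 bumps 6 from row 1; 6 bumps 7 from row 2; 7 starts row 3. P = [[2, 5], [6], [7]].
Insert 3: 3 bumps 5 from row 1; 5 bumps 6 from row 2; 6 bumps 7 from row 3; 7 starts row 4. P = [[2, 3], [5], [6], [7]].
Insert 4: appended to row 1. P = [[2, 3, 4], [5], [6], [7]].
Insert 1: 1 bumps 2 from row 1; 2 bumps 5 from row 2; 5 bumps 6 from row 3; 6 bumps 7 from row 4; 7 starts row 5. P = [[1, 3, 4], [2], [5], [6], [7]].

So P = [[1, 3, 4], [2], [5], [6], [7]], Q = [[1, 2, 6], [3], [4], [5], [7]].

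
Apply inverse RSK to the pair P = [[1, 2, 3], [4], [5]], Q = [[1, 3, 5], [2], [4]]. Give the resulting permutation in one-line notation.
Reverse the RSK construction: for i from n down to 1, find the cell of Q containing i, remove the entry at that cell from P, and reverse-bump it up through P; the value ejected from row 1 is w(i).

Step i=5: Q has 5 at row 1, column 3; remove that cell from P, ejecting 3. So w(5) = 3. P is now [[1, 2], [4], [5]].
Step i=4: Q has 4 at row 3, column 1; remove 5 from row 3 of P and reverse-bump: 5 enters row 2 and ejects 4; 4 enters row 1 and ejects 2. So w(4) = 2. P is now [[1, 4], [5]].
Step i=3: Q has 3 at row 1, column 2; remove that cell from P, ejecting 4. So w(3) = 4. P is now [[1], [5]].
Step i=2: Q has 2 at row 2, column 1; remove 5 from row 2 of P and reverse-bump: 5 enters row 1 and ejects 1. So w(2) = 1. P is now [[5]].
Step i=1: Q has 1 at row 1, column 1; remove that cell from P, ejecting 5. So w(1) = 5. P is now [].

So w = 5 1 4 2 3.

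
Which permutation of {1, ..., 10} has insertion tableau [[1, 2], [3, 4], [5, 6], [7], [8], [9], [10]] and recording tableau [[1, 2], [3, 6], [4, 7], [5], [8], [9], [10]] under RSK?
5 10 9 3 1 8 7 6 4 2

Reverse RSK: for i = n, n-1, ..., 1, locate i in Q, remove the corresponding corner cell from P, and reverse-bump its entry up through P; the value ejected from row 1 is w(i).

So w = 5 10 9 3 1 8 7 6 4 2.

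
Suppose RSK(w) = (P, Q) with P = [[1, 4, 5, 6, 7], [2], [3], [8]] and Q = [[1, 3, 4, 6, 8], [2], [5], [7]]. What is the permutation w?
Reverse the RSK construction: for i from n down to 1, find the cell of Q containing i, remove the entry at that cell from P, and reverse-bump it up through P; the value ejected from row 1 is w(i).

Step i=8: Q has 8 at row 1, column 5; remove that cell from P, ejecting 7. So w(8) = 7. P is now [[1, 4, 5, 6], [2], [3], [8]].
Step i=7: Q has 7 at row 4, column 1; remove 8 from row 4 of P and reverse-bump: 8 enters row 3 and ejects 3; 3 enters row 2 and ejects 2; 2 enters row 1 and ejects 1. So w(7) = 1. P is now [[2, 4, 5, 6], [3], [8]].
Step i=6: Q has 6 at row 1, column 4; remove that cell from P, ejecting 6. So w(6) = 6. P is now [[2, 4, 5], [3], [8]].
Step i=5: Q has 5 at row 3, column 1; remove 8 from row 3 of P and reverse-bump: 8 enters row 2 and ejects 3; 3 enters row 1 and ejects 2. So w(5) = 2. P is now [[3, 4, 5], [8]].
Step i=4: Q has 4 at row 1, column 3; remove that cell from P, ejecting 5. So w(4) = 5. P is now [[3, 4], [8]].
Step i=3: Q has 3 at row 1, column 2; remove that cell from P, ejecting 4. So w(3) = 4. P is now [[3], [8]].
Step i=2: Q has 2 at row 2, column 1; remove 8 from row 2 of P and reverse-bump: 8 enters row 1 and ejects 3. So w(2) = 3. P is now [[8]].
Step i=1: Q has 1 at row 1, column 1; remove that cell from P, ejecting 8. So w(1) = 8. P is now [].

So w = 8 3 4 5 2 6 1 7.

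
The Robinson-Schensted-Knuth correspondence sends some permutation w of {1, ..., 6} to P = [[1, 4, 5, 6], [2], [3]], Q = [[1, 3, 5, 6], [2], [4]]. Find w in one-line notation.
Reverse the RSK construction: for i from n down to 1, find the cell of Q containing i, remove the entry at that cell from P, and reverse-bump it up through P; the value ejected from row 1 is w(i).

Step i=6: Q has 6 at row 1, column 4; remove that cell from P, ejecting 6. So w(6) = 6. P is now [[1, 4, 5], [2], [3]].
Step i=5: Q has 5 at row 1, column 3; remove that cell from P, ejecting 5. So w(5) = 5. P is now [[1, 4], [2], [3]].
Step i=4: Q has 4 at row 3, column 1; remove 3 from row 3 of P and reverse-bump: 3 enters row 2 and ejects 2; 2 enters row 1 and ejects 1. So w(4) = 1. P is now [[2, 4], [3]].
Step i=3: Q has 3 at row 1, column 2; remove that cell from P, ejecting 4. So w(3) = 4. P is now [[2], [3]].
Step i=2: Q has 2 at row 2, column 1; remove 3 from row 2 of P and reverse-bump: 3 enters row 1 and ejects 2. So w(2) = 2. P is now [[3]].
Step i=1: Q has 1 at row 1, column 1; remove that cell from P, ejecting 3. So w(1) = 3. P is now [].

So w = 3 2 4 1 5 6.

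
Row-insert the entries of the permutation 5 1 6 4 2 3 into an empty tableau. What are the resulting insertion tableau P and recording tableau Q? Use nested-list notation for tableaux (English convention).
Insert each entry of the permutation into P by Schensted row insertion, recording in Q the position of each new cell.

After inserting 5: P = [[5]].
After inserting 1: P = [[1], [5]].
After inserting 6: P = [[1, 6], [5]].
After inserting 4: P = [[1, 4], [5, 6]].
After inserting 2: P = [[1, 2], [4, 6], [5]].
After inserting 3: P = [[1, 2, 3], [4, 6], [5]].

So P = [[1, 2, 3], [4, 6], [5]], Q = [[1, 3, 6], [2, 4], [5]].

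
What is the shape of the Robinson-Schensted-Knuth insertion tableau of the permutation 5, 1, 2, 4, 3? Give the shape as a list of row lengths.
[3, 1, 1]

Row-insert each entry into an empty tableau.

After inserting 5: P = [[5]].
After inserting 1: P = [[1], [5]].
After inserting 2: P = [[1, 2], [5]].
After inserting 4: P = [[1, 2, 4], [5]].
After inserting 3: P = [[1, 2, 3], [4], [5]].

The final insertion tableau P = [[1, 2, 3], [4], [5]] has shape [3, 1, 1].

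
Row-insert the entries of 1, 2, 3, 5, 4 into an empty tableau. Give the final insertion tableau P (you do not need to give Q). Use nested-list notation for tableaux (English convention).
Insert 1: appended to row 1. P = [[1]].
Insert 2: appended to row 1. P = [[1, 2]].
Insert 3: appended to row 1. P = [[1, 2, 3]].
Insert 5: appended to row 1. P = [[1, 2, 3, 5]].
Insert 4: 4 bumps 5 from row 1; 5 starts row 2. P = [[1, 2, 3, 4], [5]].

So P = [[1, 2, 3, 4], [5]].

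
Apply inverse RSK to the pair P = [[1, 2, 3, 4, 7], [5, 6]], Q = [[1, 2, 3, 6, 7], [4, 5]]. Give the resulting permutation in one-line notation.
Reverse the RSK construction: for i from n down to 1, find the cell of Q containing i, remove the entry at that cell from P, and reverse-bump it up through P; the value ejected from row 1 is w(i).

Step i=7: Q has 7 at row 1, column 5; remove that cell from P, ejecting 7. So w(7) = 7. P is now [[1, 2, 3, 4], [5, 6]].
Step i=6: Q has 6 at row 1, column 4; remove that cell from P, ejecting 4. So w(6) = 4. P is now [[1, 2, 3], [5, 6]].
Step i=5: Q has 5 at row 2, column 2; remove 6 from row 2 of P and reverse-bump: 6 enters row 1 and ejects 3. So w(5) = 3. P is now [[1, 2, 6], [5]].
Step i=4: Q has 4 at row 2, column 1; remove 5 from row 2 of P and reverse-bump: 5 enters row 1 and ejects 2. So w(4) = 2. P is now [[1, 5, 6]].
Step i=3: Q has 3 at row 1, column 3; remove that cell from P, ejecting 6. So w(3) = 6. P is now [[1, 5]].
Step i=2: Q has 2 at row 1, column 2; remove that cell from P, ejecting 5. So w(2) = 5. P is now [[1]].
Step i=1: Q has 1 at row 1, column 1; remove that cell from P, ejecting 1. So w(1) = 1. P is now [].

So w = 1 5 6 2 3 4 7.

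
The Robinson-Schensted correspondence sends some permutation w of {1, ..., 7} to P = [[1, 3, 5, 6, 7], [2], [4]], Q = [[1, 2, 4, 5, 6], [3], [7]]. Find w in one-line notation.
2 4 3 5 6 7 1

Reverse the RSK construction: for i from n down to 1, find the cell of Q containing i, remove the entry at that cell from P, and reverse-bump it up through P; the value ejected from row 1 is w(i).

Step i=7: Q has 7 at row 3, column 1; remove 4 from row 3 of P and reverse-bump: 4 enters row 2 and ejects 2; 2 enters row 1 and ejects 1. So w(7) = 1. P is now [[2, 3, 5, 6, 7], [4]].
Step i=6: Q has 6 at row 1, column 5; remove that cell from P, ejecting 7. So w(6) = 7. P is now [[2, 3, 5, 6], [4]].
Step i=5: Q has 5 at row 1, column 4; remove that cell from P, ejecting 6. So w(5) = 6. P is now [[2, 3, 5], [4]].
Step i=4: Q has 4 at row 1, column 3; remove that cell from P, ejecting 5. So w(4) = 5. P is now [[2, 3], [4]].
Step i=3: Q has 3 at row 2, column 1; remove 4 from row 2 of P and reverse-bump: 4 enters row 1 and ejects 3. So w(3) = 3. P is now [[2, 4]].
Step i=2: Q has 2 at row 1, column 2; remove that cell from P, ejecting 4. So w(2) = 4. P is now [[2]].
Step i=1: Q has 1 at row 1, column 1; remove that cell from P, ejecting 2. So w(1) = 2. P is now [].

So w = 2 4 3 5 6 7 1.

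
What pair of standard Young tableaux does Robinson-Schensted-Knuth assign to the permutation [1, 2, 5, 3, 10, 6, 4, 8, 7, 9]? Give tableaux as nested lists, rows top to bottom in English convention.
P = [[1, 2, 3, 4, 7, 9], [5, 6, 8], [10]], Q = [[1, 2, 3, 5, 8, 10], [4, 6, 9], [7]]

Insert each entry of the permutation into P by Schensted row insertion, recording in Q the position of each new cell.

After inserting 1: P = [[1]].
After inserting 2: P = [[1, 2]].
After inserting 5: P = [[1, 2, 5]].
After inserting 3: P = [[1, 2, 3], [5]].
After inserting 10: P = [[1, 2, 3, 10], [5]].
After inserting 6: P = [[1, 2, 3, 6], [5, 10]].
After inserting 4: P = [[1, 2, 3, 4], [5, 6], [10]].
After inserting 8: P = [[1, 2, 3, 4, 8], [5, 6], [10]].
After inserting 7: P = [[1, 2, 3, 4, 7], [5, 6, 8], [10]].
After inserting 9: P = [[1, 2, 3, 4, 7, 9], [5, 6, 8], [10]].

So P = [[1, 2, 3, 4, 7, 9], [5, 6, 8], [10]], Q = [[1, 2, 3, 5, 8, 10], [4, 6, 9], [7]].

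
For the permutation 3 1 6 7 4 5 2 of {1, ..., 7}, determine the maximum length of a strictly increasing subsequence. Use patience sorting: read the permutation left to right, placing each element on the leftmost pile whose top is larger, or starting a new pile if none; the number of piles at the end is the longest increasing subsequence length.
3

3: new pile. tops = [3]
1: onto pile 1 (replacing 3). tops = [1]
6: new pile. tops = [1, 6]
7: new pile. tops = [1, 6, 7]
4: onto pile 2 (replacing 6). tops = [1, 4, 7]
5: onto pile 3 (replacing 7). tops = [1, 4, 5]
2: onto pile 2 (replacing 4). tops = [1, 2, 5]

3 piles, so the longest increasing subsequence has length 3.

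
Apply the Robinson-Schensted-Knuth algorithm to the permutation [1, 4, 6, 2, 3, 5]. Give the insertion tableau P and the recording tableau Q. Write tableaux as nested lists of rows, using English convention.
P = [[1, 2, 3, 5], [4, 6]], Q = [[1, 2, 3, 6], [4, 5]]

Insert each entry of the permutation into P by Schensted row insertion, recording in Q the position of each new cell.

Insert 1: appended to row 1. P = [[1]].
Insert 4: appended to row 1. P = [[1, 4]].
Insert 6: appended to row 1. P = [[1, 4, 6]].
Insert 2: 2 bumps 4 from row 1; 4 starts row 2. P = [[1, 2, 6], [4]].
Insert 3: 3 bumps 6 from row 1; 6 appends to row 2. P = [[1, 2, 3], [4, 6]].
Insert 5: appended to row 1. P = [[1, 2, 3, 5], [4, 6]].

So P = [[1, 2, 3, 5], [4, 6]], Q = [[1, 2, 3, 6], [4, 5]].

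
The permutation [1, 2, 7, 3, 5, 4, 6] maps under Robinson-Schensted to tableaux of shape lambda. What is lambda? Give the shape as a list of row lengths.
Row-insert each entry into an empty tableau.

After inserting 1: P = [[1]].
After inserting 2: P = [[1, 2]].
After inserting 7: P = [[1, 2, 7]].
After inserting 3: P = [[1, 2, 3], [7]].
After inserting 5: P = [[1, 2, 3, 5], [7]].
After inserting 4: P = [[1, 2, 3, 4], [5], [7]].
After inserting 6: P = [[1, 2, 3, 4, 6], [5], [7]].

The final insertion tableau P = [[1, 2, 3, 4, 6], [5], [7]] has shape [5, 1, 1].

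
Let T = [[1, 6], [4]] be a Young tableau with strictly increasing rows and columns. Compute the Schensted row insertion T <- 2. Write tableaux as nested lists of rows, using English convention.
[[1, 2], [4, 6]]

In row 1, 2 replaces 6 (the leftmost entry greater than 2); 6 is bumped to row 2. 6 is appended to row 2. The new tableau is [[1, 2], [4, 6]].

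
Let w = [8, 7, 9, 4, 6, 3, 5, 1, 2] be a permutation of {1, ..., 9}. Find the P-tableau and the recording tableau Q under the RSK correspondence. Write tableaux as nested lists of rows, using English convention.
P = [[1, 2], [3, 5], [4, 6], [7, 9], [8]], Q = [[1, 3], [2, 5], [4, 7], [6, 9], [8]]

Insert each entry of the permutation into P by Schensted row insertion, recording in Q the position of each new cell.

Insert 8: appended to row 1. P = [[8]].
Insert 7: 7 bumps 8 from row 1; 8 starts row 2. P = [[7], [8]].
Insert 9: appended to row 1. P = [[7, 9], [8]].
Insert 4: 4 bumps 7 from row 1; 7 bumps 8 from row 2; 8 starts row 3. P = [[4, 9], [7], [8]].
Insert 6: 6 bumps 9 from row 1; 9 appends to row 2. P = [[4, 6], [7, 9], [8]].
Insert 3: 3 bumps 4 from row 1; 4 bumps 7 from row 2; 7 bumps 8 from row 3; 8 starts row 4. P = [[3, 6], [4, 9], [7], [8]].
Insert 5: 5 bumps 6 from row 1; 6 bumps 9 from row 2; 9 appends to row 3. P = [[3, 5], [4, 6], [7, 9], [8]].
Insert 1: 1 bumps 3 from row 1; 3 bumps 4 from row 2; 4 bumps 7 from row 3; 7 bumps 8 from row 4; 8 starts row 5. P = [[1, 5], [3, 6], [4, 9], [7], [8]].
Insert 2: 2 bumps 5 from row 1; 5 bumps 6 from row 2; 6 bumps 9 from row 3; 9 appends to row 4. P = [[1, 2], [3, 5], [4, 6], [7, 9], [8]].

So P = [[1, 2], [3, 5], [4, 6], [7, 9], [8]], Q = [[1, 3], [2, 5], [4, 7], [6, 9], [8]].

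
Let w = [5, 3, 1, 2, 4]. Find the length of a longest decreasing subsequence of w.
3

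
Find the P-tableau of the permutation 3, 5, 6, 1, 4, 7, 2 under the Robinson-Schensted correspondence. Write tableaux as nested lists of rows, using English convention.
After inserting 3: P = [[3]].
After inserting 5: P = [[3, 5]].
After inserting 6: P = [[3, 5, 6]].
After inserting 1: P = [[1, 5, 6], [3]].
After inserting 4: P = [[1, 4, 6], [3, 5]].
After inserting 7: P = [[1, 4, 6, 7], [3, 5]].
After inserting 2: P = [[1, 2, 6, 7], [3, 4], [5]].

So P = [[1, 2, 6, 7], [3, 4], [5]].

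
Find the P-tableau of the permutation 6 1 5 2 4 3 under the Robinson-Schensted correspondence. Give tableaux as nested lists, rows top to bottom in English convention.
P = [[1, 2, 3], [4], [5], [6]]

Insert 6: appended to row 1. P = [[6]].
Insert 1: 1 bumps 6 from row 1; 6 starts row 2. P = [[1], [6]].
Insert 5: appended to row 1. P = [[1, 5], [6]].
Insert 2: 2 bumps 5 from row 1; 5 bumps 6 from row 2; 6 starts row 3. P = [[1, 2], [5], [6]].
Insert 4: appended to row 1. P = [[1, 2, 4], [5], [6]].
Insert 3: 3 bumps 4 from row 1; 4 bumps 5 from row 2; 5 bumps 6 from row 3; 6 starts row 4. P = [[1, 2, 3], [4], [5], [6]].

So P = [[1, 2, 3], [4], [5], [6]].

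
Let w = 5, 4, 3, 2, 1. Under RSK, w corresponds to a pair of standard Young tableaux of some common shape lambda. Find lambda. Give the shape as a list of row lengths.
Row-insert each entry into an empty tableau.

After inserting 5: P = [[5]].
After inserting 4: P = [[4], [5]].
After inserting 3: P = [[3], [4], [5]].
After inserting 2: P = [[2], [3], [4], [5]].
After inserting 1: P = [[1], [2], [3], [4], [5]].

The final insertion tableau P = [[1], [2], [3], [4], [5]] has shape [1, 1, 1, 1, 1].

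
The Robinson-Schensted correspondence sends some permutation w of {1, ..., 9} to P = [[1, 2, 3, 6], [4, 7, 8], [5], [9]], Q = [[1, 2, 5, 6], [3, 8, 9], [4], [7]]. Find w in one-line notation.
Reverse the RSK construction: for i from n down to 1, find the cell of Q containing i, remove the entry at that cell from P, and reverse-bump it up through P; the value ejected from row 1 is w(i).

Step i=9: Q has 9 at row 2, column 3; remove 8 from row 2 of P and reverse-bump: 8 enters row 1 and ejects 6. So w(9) = 6. P is now [[1, 2, 3, 8], [4, 7], [5], [9]].
Step i=8: Q has 8 at row 2, column 2; remove 7 from row 2 of P and reverse-bump: 7 enters row 1 and ejects 3. So w(8) = 3. P is now [[1, 2, 7, 8], [4], [5], [9]].
Step i=7: Q has 7 at row 4, column 1; remove 9 from row 4 of P and reverse-bump: 9 enters row 3 and ejects 5; 5 enters row 2 and ejects 4; 4 enters row 1 and ejects 2. So w(7) = 2. P is now [[1, 4, 7, 8], [5], [9]].
Step i=6: Q has 6 at row 1, column 4; remove that cell from P, ejecting 8. So w(6) = 8. P is now [[1, 4, 7], [5], [9]].
Step i=5: Q has 5 at row 1, column 3; remove that cell from P, ejecting 7. So w(5) = 7. P is now [[1, 4], [5], [9]].
Step i=4: Q has 4 at row 3, column 1; remove 9 from row 3 of P and reverse-bump: 9 enters row 2 and ejects 5; 5 enters row 1 and ejects 4. So w(4) = 4. P is now [[1, 5], [9]].
Step i=3: Q has 3 at row 2, column 1; remove 9 from row 2 of P and reverse-bump: 9 enters row 1 and ejects 5. So w(3) = 5. P is now [[1, 9]].
Step i=2: Q has 2 at row 1, column 2; remove that cell from P, ejecting 9. So w(2) = 9. P is now [[1]].
Step i=1: Q has 1 at row 1, column 1; remove that cell from P, ejecting 1. So w(1) = 1. P is now [].

So w = 1 9 5 4 7 8 2 3 6.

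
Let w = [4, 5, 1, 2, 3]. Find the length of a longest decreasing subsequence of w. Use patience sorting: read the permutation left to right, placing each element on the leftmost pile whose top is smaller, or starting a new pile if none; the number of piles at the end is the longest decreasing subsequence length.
4: new pile. tops = [4]
5: onto pile 1 (replacing 4). tops = [5]
1: new pile. tops = [5, 1]
2: onto pile 2 (replacing 1). tops = [5, 2]
3: onto pile 2 (replacing 2). tops = [5, 3]

2 piles, so the longest decreasing subsequence has length 2.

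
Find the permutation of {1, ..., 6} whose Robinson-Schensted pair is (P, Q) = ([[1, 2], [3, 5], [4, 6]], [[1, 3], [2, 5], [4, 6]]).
4 3 6 1 5 2

Reverse RSK: for i = n, n-1, ..., 1, locate i in Q, remove the corresponding corner cell from P, and reverse-bump its entry up through P; the value ejected from row 1 is w(i).

So w = 4 3 6 1 5 2.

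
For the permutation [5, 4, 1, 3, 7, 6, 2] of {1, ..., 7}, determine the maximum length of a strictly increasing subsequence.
3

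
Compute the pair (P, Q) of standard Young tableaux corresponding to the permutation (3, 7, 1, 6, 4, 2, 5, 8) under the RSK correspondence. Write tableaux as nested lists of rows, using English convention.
Insert each entry of the permutation into P by Schensted row insertion, recording in Q the position of each new cell.

Insert 3: appended to row 1. P = [[3]].
Insert 7: appended to row 1. P = [[3, 7]].
Insert 1: 1 bumps 3 from row 1; 3 starts row 2. P = [[1, 7], [3]].
Insert 6: 6 bumps 7 from row 1; 7 appends to row 2. P = [[1, 6], [3, 7]].
Insert 4: 4 bumps 6 from row 1; 6 bumps 7 from row 2; 7 starts row 3. P = [[1, 4], [3, 6], [7]].
Insert 2: 2 bumps 4 from row 1; 4 bumps 6 from row 2; 6 bumps 7 from row 3; 7 starts row 4. P = [[1, 2], [3, 4], [6], [7]].
Insert 5: appended to row 1. P = [[1, 2, 5], [3, 4], [6], [7]].
Insert 8: appended to row 1. P = [[1, 2, 5, 8], [3, 4], [6], [7]].

So P = [[1, 2, 5, 8], [3, 4], [6], [7]], Q = [[1, 2, 7, 8], [3, 4], [5], [6]].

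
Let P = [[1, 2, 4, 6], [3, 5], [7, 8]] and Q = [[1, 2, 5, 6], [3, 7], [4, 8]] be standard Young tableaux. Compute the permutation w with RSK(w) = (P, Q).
Reverse the RSK construction: for i from n down to 1, find the cell of Q containing i, remove the entry at that cell from P, and reverse-bump it up through P; the value ejected from row 1 is w(i).

Step i=8: Q has 8 at row 3, column 2; remove 8 from row 3 of P and reverse-bump: 8 enters row 2 and ejects 5; 5 enters row 1 and ejects 4. So w(8) = 4. P is now [[1, 2, 5, 6], [3, 8], [7]].
Step i=7: Q has 7 at row 2, column 2; remove 8 from row 2 of P and reverse-bump: 8 enters row 1 and ejects 6. So w(7) = 6. P is now [[1, 2, 5, 8], [3], [7]].
Step i=6: Q has 6 at row 1, column 4; remove that cell from P, ejecting 8. So w(6) = 8. P is now [[1, 2, 5], [3], [7]].
Step i=5: Q has 5 at row 1, column 3; remove that cell from P, ejecting 5. So w(5) = 5. P is now [[1, 2], [3], [7]].
Step i=4: Q has 4 at row 3, column 1; remove 7 from row 3 of P and reverse-bump: 7 enters row 2 and ejects 3; 3 enters row 1 and ejects 2. So w(4) = 2. P is now [[1, 3], [7]].
Step i=3: Q has 3 at row 2, column 1; remove 7 from row 2 of P and reverse-bump: 7 enters row 1 and ejects 3. So w(3) = 3. P is now [[1, 7]].
Step i=2: Q has 2 at row 1, column 2; remove that cell from P, ejecting 7. So w(2) = 7. P is now [[1]].
Step i=1: Q has 1 at row 1, column 1; remove that cell from P, ejecting 1. So w(1) = 1. P is now [].

So w = 1 7 3 2 5 8 6 4.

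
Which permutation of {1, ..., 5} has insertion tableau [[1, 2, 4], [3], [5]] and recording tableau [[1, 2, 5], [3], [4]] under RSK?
1 5 3 2 4

Reverse RSK: for i = n, n-1, ..., 1, locate i in Q, remove the corresponding corner cell from P, and reverse-bump its entry up through P; the value ejected from row 1 is w(i).

So w = 1 5 3 2 4.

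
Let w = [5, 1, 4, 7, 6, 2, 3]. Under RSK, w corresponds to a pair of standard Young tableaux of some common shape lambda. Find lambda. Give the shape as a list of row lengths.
Row-insert each entry into an empty tableau.

After inserting 5: P = [[5]].
After inserting 1: P = [[1], [5]].
After inserting 4: P = [[1, 4], [5]].
After inserting 7: P = [[1, 4, 7], [5]].
After inserting 6: P = [[1, 4, 6], [5, 7]].
After inserting 2: P = [[1, 2, 6], [4, 7], [5]].
After inserting 3: P = [[1, 2, 3], [4, 6], [5, 7]].

The final insertion tableau P = [[1, 2, 3], [4, 6], [5, 7]] has shape [3, 2, 2].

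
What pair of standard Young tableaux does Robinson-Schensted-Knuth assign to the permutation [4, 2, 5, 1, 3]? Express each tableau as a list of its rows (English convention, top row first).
Insert each entry of the permutation into P by Schensted row insertion, recording in Q the position of each new cell.

Insert 4: appended to row 1. P = [[4]], Q = [[1]].
Insert 2: 2 bumps 4 from row 1; 4 starts row 2. P = [[2], [4]], Q = [[1], [2]].
Insert 5: appended to row 1. P = [[2, 5], [4]], Q = [[1, 3], [2]].
Insert 1: 1 bumps 2 from row 1; 2 bumps 4 from row 2; 4 starts row 3. P = [[1, 5], [2], [4]], Q = [[1, 3], [2], [4]].
Insert 3: 3 bumps 5 from row 1; 5 appends to row 2. P = [[1, 3], [2, 5], [4]], Q = [[1, 3], [2, 5], [4]].

So P = [[1, 3], [2, 5], [4]], Q = [[1, 3], [2, 5], [4]].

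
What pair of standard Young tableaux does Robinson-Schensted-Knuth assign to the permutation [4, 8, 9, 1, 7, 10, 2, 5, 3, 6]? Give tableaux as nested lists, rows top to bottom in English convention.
P = [[1, 2, 3, 6], [4, 5, 9, 10], [7], [8]], Q = [[1, 2, 3, 6], [4, 5, 8, 10], [7], [9]]

Insert each entry of the permutation into P by Schensted row insertion, recording in Q the position of each new cell.

Insert 4: appended to row 1. P = [[4]].
Insert 8: appended to row 1. P = [[4, 8]].
Insert 9: appended to row 1. P = [[4, 8, 9]].
Insert 1: 1 bumps 4 from row 1; 4 starts row 2. P = [[1, 8, 9], [4]].
Insert 7: 7 bumps 8 from row 1; 8 appends to row 2. P = [[1, 7, 9], [4, 8]].
Insert 10: appended to row 1. P = [[1, 7, 9, 10], [4, 8]].
Insert 2: 2 bumps 7 from row 1; 7 bumps 8 from row 2; 8 starts row 3. P = [[1, 2, 9, 10], [4, 7], [8]].
Insert 5: 5 bumps 9 from row 1; 9 appends to row 2. P = [[1, 2, 5, 10], [4, 7, 9], [8]].
Insert 3: 3 bumps 5 from row 1; 5 bumps 7 from row 2; 7 bumps 8 from row 3; 8 starts row 4. P = [[1, 2, 3, 10], [4, 5, 9], [7], [8]].
Insert 6: 6 bumps 10 from row 1; 10 appends to row 2. P = [[1, 2, 3, 6], [4, 5, 9, 10], [7], [8]].

So P = [[1, 2, 3, 6], [4, 5, 9, 10], [7], [8]], Q = [[1, 2, 3, 6], [4, 5, 8, 10], [7], [9]].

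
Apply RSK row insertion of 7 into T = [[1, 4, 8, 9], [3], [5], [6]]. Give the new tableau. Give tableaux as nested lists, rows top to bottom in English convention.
[[1, 4, 7, 9], [3, 8], [5], [6]]

In row 1, 7 replaces 8 (the leftmost entry greater than 7); 8 is bumped to row 2. 8 is appended to row 2. The new tableau is [[1, 4, 7, 9], [3, 8], [5], [6]].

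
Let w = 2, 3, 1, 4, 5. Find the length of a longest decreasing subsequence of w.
2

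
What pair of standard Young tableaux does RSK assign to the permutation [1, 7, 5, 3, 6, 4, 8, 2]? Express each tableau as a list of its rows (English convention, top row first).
P = [[1, 2, 4, 8], [3, 6], [5], [7]], Q = [[1, 2, 5, 7], [3, 6], [4], [8]]

Insert each entry of the permutation into P by Schensted row insertion, recording in Q the position of each new cell.

After inserting 1: P = [[1]].
After inserting 7: P = [[1, 7]].
After inserting 5: P = [[1, 5], [7]].
After inserting 3: P = [[1, 3], [5], [7]].
After inserting 6: P = [[1, 3, 6], [5], [7]].
After inserting 4: P = [[1, 3, 4], [5, 6], [7]].
After inserting 8: P = [[1, 3, 4, 8], [5, 6], [7]].
After inserting 2: P = [[1, 2, 4, 8], [3, 6], [5], [7]].

So P = [[1, 2, 4, 8], [3, 6], [5], [7]], Q = [[1, 2, 5, 7], [3, 6], [4], [8]].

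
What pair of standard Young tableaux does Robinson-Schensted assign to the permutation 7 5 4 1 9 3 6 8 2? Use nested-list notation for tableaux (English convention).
P = [[1, 2, 6, 8], [3, 9], [4], [5], [7]], Q = [[1, 5, 7, 8], [2, 6], [3], [4], [9]]

Insert each entry of the permutation into P by Schensted row insertion, recording in Q the position of each new cell.

After inserting 7: P = [[7]].
After inserting 5: P = [[5], [7]].
After inserting 4: P = [[4], [5], [7]].
After inserting 1: P = [[1], [4], [5], [7]].
After inserting 9: P = [[1, 9], [4], [5], [7]].
After inserting 3: P = [[1, 3], [4, 9], [5], [7]].
After inserting 6: P = [[1, 3, 6], [4, 9], [5], [7]].
After inserting 8: P = [[1, 3, 6, 8], [4, 9], [5], [7]].
After inserting 2: P = [[1, 2, 6, 8], [3, 9], [4], [5], [7]].

So P = [[1, 2, 6, 8], [3, 9], [4], [5], [7]], Q = [[1, 5, 7, 8], [2, 6], [3], [4], [9]].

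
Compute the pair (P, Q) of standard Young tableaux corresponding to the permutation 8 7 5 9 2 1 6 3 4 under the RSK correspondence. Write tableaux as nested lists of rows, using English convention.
Insert each entry of the permutation into P by Schensted row insertion, recording in Q the position of each new cell.

Insert 8: appended to row 1. P = [[8]].
Insert 7: 7 bumps 8 from row 1; 8 starts row 2. P = [[7], [8]].
Insert 5: 5 bumps 7 from row 1; 7 bumps 8 from row 2; 8 starts row 3. P = [[5], [7], [8]].
Insert 9: appended to row 1. P = [[5, 9], [7], [8]].
Insert 2: 2 bumps 5 from row 1; 5 bumps 7 from row 2; 7 bumps 8 from row 3; 8 starts row 4. P = [[2, 9], [5], [7], [8]].
Insert 1: 1 bumps 2 from row 1; 2 bumps 5 from row 2; 5 bumps 7 from row 3; 7 bumps 8 from row 4; 8 starts row 5. P = [[1, 9], [2], [5], [7], [8]].
Insert 6: 6 bumps 9 from row 1; 9 appends to row 2. P = [[1, 6], [2, 9], [5], [7], [8]].
Insert 3: 3 bumps 6 from row 1; 6 bumps 9 from row 2; 9 appends to row 3. P = [[1, 3], [2, 6], [5, 9], [7], [8]].
Insert 4: appended to row 1. P = [[1, 3, 4], [2, 6], [5, 9], [7], [8]].

So P = [[1, 3, 4], [2, 6], [5, 9], [7], [8]], Q = [[1, 4, 9], [2, 7], [3, 8], [5], [6]].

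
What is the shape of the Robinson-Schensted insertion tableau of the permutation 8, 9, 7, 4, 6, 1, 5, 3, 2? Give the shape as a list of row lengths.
[2, 2, 2, 1, 1, 1]

Row-insert each entry into an empty tableau.

After inserting 8: P = [[8]].
After inserting 9: P = [[8, 9]].
After inserting 7: P = [[7, 9], [8]].
After inserting 4: P = [[4, 9], [7], [8]].
After inserting 6: P = [[4, 6], [7, 9], [8]].
After inserting 1: P = [[1, 6], [4, 9], [7], [8]].
After inserting 5: P = [[1, 5], [4, 6], [7, 9], [8]].
After inserting 3: P = [[1, 3], [4, 5], [6, 9], [7], [8]].
After inserting 2: P = [[1, 2], [3, 5], [4, 9], [6], [7], [8]].

The final insertion tableau P = [[1, 2], [3, 5], [4, 9], [6], [7], [8]] has shape [2, 2, 2, 1, 1, 1].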